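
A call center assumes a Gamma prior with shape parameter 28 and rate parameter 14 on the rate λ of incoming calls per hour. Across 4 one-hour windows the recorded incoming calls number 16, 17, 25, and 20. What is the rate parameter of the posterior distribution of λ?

Total count: 16 + 17 + 25 + 20 = 78.
Total exposure: 4 hours.
Conjugate update: add total count to the shape and total exposure to the rate, giving Gamma(106, 18).

18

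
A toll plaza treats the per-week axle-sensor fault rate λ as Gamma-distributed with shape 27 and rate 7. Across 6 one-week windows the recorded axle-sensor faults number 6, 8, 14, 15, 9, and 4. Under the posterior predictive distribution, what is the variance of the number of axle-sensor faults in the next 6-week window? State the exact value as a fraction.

Total count: 6 + 8 + 14 + 15 + 9 + 4 = 56.
Total exposure: 6 weeks.
Conjugate update: add total count to the shape and total exposure to the rate, giving Gamma(83, 13).
The posterior predictive for a window of length T is Negative Binomial with variance T·α'·(β'+T)/β'² = 6·83·19/169 = 9462/169.

9462/169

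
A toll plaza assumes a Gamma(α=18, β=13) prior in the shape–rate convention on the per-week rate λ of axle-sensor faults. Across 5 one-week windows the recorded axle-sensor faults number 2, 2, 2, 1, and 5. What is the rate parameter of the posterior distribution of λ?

Total count: 2 + 2 + 2 + 1 + 5 = 12.
Total exposure: 5 weeks.
Conjugate update: add total count to the shape and total exposure to the rate, giving Gamma(30, 18).

18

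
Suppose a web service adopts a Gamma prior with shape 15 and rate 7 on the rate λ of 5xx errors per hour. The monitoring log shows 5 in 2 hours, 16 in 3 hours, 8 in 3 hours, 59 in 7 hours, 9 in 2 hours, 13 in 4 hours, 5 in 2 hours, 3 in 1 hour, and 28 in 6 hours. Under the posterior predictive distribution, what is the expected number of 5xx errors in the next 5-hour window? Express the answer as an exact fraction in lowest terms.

Total count: 5 + 16 + 8 + 59 + 9 + 13 + 5 + 3 + 28 = 146.
Total exposure: 2 + 3 + 3 + 7 + 2 + 4 + 2 + 1 + 6 = 30 hours.
By Gamma–Poisson conjugacy, the posterior is Gamma(α + Σx, β + Σt) = Gamma(15 + 146, 7 + 30) = Gamma(161, 37).
Predictive mean over a 5-hour window = T·E[λ|data] = 5·161/37 = 805/37.

805/37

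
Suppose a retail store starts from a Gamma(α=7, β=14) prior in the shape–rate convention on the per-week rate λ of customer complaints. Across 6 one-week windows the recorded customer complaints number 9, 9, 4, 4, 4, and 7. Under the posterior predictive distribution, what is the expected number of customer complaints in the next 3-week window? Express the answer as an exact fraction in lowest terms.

33/5

Total count: 9 + 9 + 4 + 4 + 4 + 7 = 37.
Total exposure: 6 weeks.
By Gamma–Poisson conjugacy, the posterior is Gamma(α + Σx, β + Σt) = Gamma(7 + 37, 14 + 6) = Gamma(44, 20).
Predictive mean over a 3-week window = T·E[λ|data] = 3·44/20 = 33/5.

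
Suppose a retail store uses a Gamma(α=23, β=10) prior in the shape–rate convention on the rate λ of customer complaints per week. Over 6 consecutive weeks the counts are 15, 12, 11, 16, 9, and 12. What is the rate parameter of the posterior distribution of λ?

16

Total count: 15 + 12 + 11 + 16 + 9 + 12 = 75.
Total exposure: 6 weeks.
Gamma(α, β) with Poisson data over total exposure Σt gives posterior Gamma(α+Σx, β+Σt) = Gamma(98, 16).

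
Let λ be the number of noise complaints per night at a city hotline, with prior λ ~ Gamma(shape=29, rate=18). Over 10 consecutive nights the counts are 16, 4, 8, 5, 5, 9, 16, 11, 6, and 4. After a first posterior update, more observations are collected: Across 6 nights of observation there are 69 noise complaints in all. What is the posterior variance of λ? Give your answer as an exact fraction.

Total count: 16 + 4 + 8 + 5 + 5 + 9 + 16 + 11 + 6 + 4 = 84.
Total exposure: 10 nights.
After the first batch: Gamma(29 + 84, 18 + 10) = Gamma(113, 28).
Total count 69 over total exposure 6 nights.
After the second batch: Gamma(113 + 69, 28 + 6) = Gamma(182, 34).
Posterior variance = α'/β'² = 182/1156 = 91/578.

91/578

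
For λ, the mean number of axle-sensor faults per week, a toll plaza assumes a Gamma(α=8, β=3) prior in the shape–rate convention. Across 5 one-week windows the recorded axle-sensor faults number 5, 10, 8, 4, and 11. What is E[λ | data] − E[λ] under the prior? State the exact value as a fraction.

37/12

Total count: 5 + 10 + 8 + 4 + 11 = 38.
Total exposure: 5 weeks.
Conjugate update: add total count to the shape and total exposure to the rate, giving Gamma(46, 8).
Posterior mean = 46/8 = 23/4; prior mean = 8/3 = 8/3. Difference = 23/4 − 8/3 = 37/12.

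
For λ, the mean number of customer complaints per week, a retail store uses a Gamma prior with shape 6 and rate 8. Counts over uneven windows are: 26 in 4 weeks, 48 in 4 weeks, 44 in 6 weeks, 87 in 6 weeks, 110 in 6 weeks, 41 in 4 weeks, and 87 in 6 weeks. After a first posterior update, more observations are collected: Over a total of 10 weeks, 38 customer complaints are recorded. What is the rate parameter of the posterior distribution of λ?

54

Total count: 26 + 48 + 44 + 87 + 110 + 41 + 87 = 443.
Total exposure: 4 + 4 + 6 + 6 + 6 + 4 + 6 = 36 weeks.
After the first batch: Gamma(6 + 443, 8 + 36) = Gamma(449, 44).
Total count 38 over total exposure 10 weeks.
After the second batch: Gamma(449 + 38, 44 + 10) = Gamma(487, 54).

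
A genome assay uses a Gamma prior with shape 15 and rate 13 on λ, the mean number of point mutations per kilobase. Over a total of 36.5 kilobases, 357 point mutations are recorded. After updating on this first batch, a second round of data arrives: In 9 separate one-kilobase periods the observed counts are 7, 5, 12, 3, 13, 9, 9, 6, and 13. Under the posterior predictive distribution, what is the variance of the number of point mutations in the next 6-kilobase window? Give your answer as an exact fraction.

77228/1521

Total count 357 over total exposure 36.5 kilobases.
After the first batch: Gamma(15 + 357, 13 + 36.5) = Gamma(372, 99/2).
Total count: 7 + 5 + 12 + 3 + 13 + 9 + 9 + 6 + 13 = 77.
Total exposure: 9 kilobases.
After the second batch: Gamma(372 + 77, 99/2 + 9) = Gamma(449, 117/2).
The posterior predictive for a window of length T is Negative Binomial with variance T·α'·(β'+T)/β'² = 6·449·(129/2)/(13689/4) = 77228/1521.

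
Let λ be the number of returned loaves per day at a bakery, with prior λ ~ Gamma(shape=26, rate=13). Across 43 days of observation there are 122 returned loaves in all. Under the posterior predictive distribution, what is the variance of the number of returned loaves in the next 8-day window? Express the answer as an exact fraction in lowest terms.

Total count 122 over total exposure 43 days.
Gamma(α, β) with Poisson data over total exposure Σt gives posterior Gamma(α+Σx, β+Σt) = Gamma(148, 56).
The posterior predictive for a window of length T is Negative Binomial with variance T·α'·(β'+T)/β'² = 8·148·64/3136 = 1184/49.

1184/49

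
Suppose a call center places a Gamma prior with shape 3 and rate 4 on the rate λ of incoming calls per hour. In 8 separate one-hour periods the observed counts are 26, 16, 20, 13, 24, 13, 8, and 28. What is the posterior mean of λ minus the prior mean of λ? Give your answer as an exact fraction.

Total count: 26 + 16 + 20 + 13 + 24 + 13 + 8 + 28 = 148.
Total exposure: 8 hours.
Posterior: α' = 3 + 148 = 151, β' = 4 + 8 = 12.
Posterior mean = 151/12 = 151/12; prior mean = 3/4 = 3/4. Difference = 151/12 − 3/4 = 71/6.

71/6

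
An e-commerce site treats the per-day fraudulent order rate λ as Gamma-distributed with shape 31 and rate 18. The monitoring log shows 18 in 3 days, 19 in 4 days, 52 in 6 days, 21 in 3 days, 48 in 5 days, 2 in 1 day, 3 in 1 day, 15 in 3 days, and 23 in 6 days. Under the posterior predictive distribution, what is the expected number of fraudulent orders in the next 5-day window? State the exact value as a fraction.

116/5

Total count: 18 + 19 + 52 + 21 + 48 + 2 + 3 + 15 + 23 = 201.
Total exposure: 3 + 4 + 6 + 3 + 5 + 1 + 1 + 3 + 6 = 32 days.
Posterior: α' = 31 + 201 = 232, β' = 18 + 32 = 50.
Predictive mean over a 5-day window = T·E[λ|data] = 5·232/50 = 116/5.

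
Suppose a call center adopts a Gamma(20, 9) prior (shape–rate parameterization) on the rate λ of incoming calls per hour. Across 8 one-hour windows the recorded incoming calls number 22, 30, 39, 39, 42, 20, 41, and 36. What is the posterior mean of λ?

17

Total count: 22 + 30 + 39 + 39 + 42 + 20 + 41 + 36 = 269.
Total exposure: 8 hours.
Gamma(α, β) with Poisson data over total exposure Σt gives posterior Gamma(α+Σx, β+Σt) = Gamma(289, 17).
Posterior mean = α'/β' = 289/17 = 17.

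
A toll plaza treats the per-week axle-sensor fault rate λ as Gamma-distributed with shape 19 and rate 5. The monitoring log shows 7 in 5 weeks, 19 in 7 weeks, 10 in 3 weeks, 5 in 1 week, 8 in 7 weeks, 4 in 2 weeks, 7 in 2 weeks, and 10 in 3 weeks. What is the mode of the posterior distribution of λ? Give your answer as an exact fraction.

Total count: 7 + 19 + 10 + 5 + 8 + 4 + 7 + 10 = 70.
Total exposure: 5 + 7 + 3 + 1 + 7 + 2 + 2 + 3 = 30 weeks.
The Gamma prior is conjugate for the Poisson rate, so λ | data ~ Gamma(19+70, 5+30) = Gamma(89, 35).
Posterior mode = (α'−1)/β' = 88/35.

88/35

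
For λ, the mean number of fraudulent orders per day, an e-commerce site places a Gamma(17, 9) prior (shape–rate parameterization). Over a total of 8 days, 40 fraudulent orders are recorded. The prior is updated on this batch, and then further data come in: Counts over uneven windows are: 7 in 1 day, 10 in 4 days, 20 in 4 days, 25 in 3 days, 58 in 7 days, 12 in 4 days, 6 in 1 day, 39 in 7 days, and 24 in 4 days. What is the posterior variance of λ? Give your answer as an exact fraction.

129/1352

Total count 40 over total exposure 8 days.
After the first batch: Gamma(17 + 40, 9 + 8) = Gamma(57, 17).
Total count: 7 + 10 + 20 + 25 + 58 + 12 + 6 + 39 + 24 = 201.
Total exposure: 1 + 4 + 4 + 3 + 7 + 4 + 1 + 7 + 4 = 35 days.
After the second batch: Gamma(57 + 201, 17 + 35) = Gamma(258, 52).
Posterior variance = α'/β'² = 258/2704 = 129/1352.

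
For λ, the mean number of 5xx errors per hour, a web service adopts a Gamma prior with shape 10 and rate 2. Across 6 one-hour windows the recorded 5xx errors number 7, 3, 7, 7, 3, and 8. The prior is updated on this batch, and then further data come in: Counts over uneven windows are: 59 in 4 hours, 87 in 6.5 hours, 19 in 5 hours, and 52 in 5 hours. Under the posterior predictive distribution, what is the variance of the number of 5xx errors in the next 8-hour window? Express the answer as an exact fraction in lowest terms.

Total count: 7 + 3 + 7 + 7 + 3 + 8 = 35.
Total exposure: 6 hours.
After the first batch: Gamma(10 + 35, 2 + 6) = Gamma(45, 8).
Total count: 59 + 87 + 19 + 52 = 217.
Total exposure: 4 + 6.5 + 5 + 5 = 20.5 hours.
After the second batch: Gamma(45 + 217, 8 + 20.5) = Gamma(262, 57/2).
The posterior predictive for a window of length T is Negative Binomial with variance T·α'·(β'+T)/β'² = 8·262·(73/2)/(3249/4) = 306016/3249.

306016/3249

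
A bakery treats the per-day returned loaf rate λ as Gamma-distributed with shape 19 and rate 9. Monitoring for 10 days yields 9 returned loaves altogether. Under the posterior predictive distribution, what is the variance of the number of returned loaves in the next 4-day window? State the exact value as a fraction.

Total count 9 over total exposure 10 days.
Conjugate update: add total count to the shape and total exposure to the rate, giving Gamma(28, 19).
The posterior predictive for a window of length T is Negative Binomial with variance T·α'·(β'+T)/β'² = 4·28·23/361 = 2576/361.

2576/361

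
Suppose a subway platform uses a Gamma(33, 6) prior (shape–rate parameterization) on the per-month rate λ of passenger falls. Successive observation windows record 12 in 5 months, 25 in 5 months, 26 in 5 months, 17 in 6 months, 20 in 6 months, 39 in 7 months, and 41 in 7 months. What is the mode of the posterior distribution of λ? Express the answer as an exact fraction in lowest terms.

Total count: 12 + 25 + 26 + 17 + 20 + 39 + 41 = 180.
Total exposure: 5 + 5 + 5 + 6 + 6 + 7 + 7 = 41 months.
Gamma(α, β) with Poisson data over total exposure Σt gives posterior Gamma(α+Σx, β+Σt) = Gamma(213, 47).
Posterior mode = (α'−1)/β' = 212/47.

212/47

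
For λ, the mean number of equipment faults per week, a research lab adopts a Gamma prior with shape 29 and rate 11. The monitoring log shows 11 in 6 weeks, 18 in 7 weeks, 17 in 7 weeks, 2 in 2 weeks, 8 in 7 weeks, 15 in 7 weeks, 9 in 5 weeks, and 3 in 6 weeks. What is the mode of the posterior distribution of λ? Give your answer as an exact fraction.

Total count: 11 + 18 + 17 + 2 + 8 + 15 + 9 + 3 = 83.
Total exposure: 6 + 7 + 7 + 2 + 7 + 7 + 5 + 6 = 47 weeks.
The Gamma prior is conjugate for the Poisson rate, so λ | data ~ Gamma(29+83, 11+47) = Gamma(112, 58).
Posterior mode = (α'−1)/β' = 111/58.

111/58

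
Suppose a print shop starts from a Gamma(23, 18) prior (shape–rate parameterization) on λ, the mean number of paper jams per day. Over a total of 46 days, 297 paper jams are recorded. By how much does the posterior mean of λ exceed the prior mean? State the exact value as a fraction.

67/18

Total count 297 over total exposure 46 days.
Conjugate update: add total count to the shape and total exposure to the rate, giving Gamma(320, 64).
Posterior mean = 320/64 = 5; prior mean = 23/18 = 23/18. Difference = 5 − 23/18 = 67/18.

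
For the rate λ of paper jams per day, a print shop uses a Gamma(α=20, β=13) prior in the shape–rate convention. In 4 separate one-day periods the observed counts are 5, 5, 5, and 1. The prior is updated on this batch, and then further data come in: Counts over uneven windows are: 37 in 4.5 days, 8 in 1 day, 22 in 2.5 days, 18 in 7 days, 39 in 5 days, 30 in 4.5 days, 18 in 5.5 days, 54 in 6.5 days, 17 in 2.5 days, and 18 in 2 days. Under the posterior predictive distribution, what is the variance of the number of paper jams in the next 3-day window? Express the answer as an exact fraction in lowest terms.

Total count: 5 + 5 + 5 + 1 = 16.
Total exposure: 4 days.
After the first batch: Gamma(20 + 16, 13 + 4) = Gamma(36, 17).
Total count: 37 + 8 + 22 + 18 + 39 + 30 + 18 + 54 + 17 + 18 = 261.
Total exposure: 4.5 + 1 + 2.5 + 7 + 5 + 4.5 + 5.5 + 6.5 + 2.5 + 2 = 41 days.
After the second batch: Gamma(36 + 261, 17 + 41) = Gamma(297, 58).
The posterior predictive for a window of length T is Negative Binomial with variance T·α'·(β'+T)/β'² = 3·297·61/3364 = 54351/3364.

54351/3364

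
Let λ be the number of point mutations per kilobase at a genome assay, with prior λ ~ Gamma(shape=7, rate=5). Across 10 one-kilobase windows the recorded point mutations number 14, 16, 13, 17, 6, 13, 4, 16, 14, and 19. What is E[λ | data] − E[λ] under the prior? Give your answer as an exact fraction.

118/15

Total count: 14 + 16 + 13 + 17 + 6 + 13 + 4 + 16 + 14 + 19 = 132.
Total exposure: 10 kilobases.
Gamma(α, β) with Poisson data over total exposure Σt gives posterior Gamma(α+Σx, β+Σt) = Gamma(139, 15).
Posterior mean = 139/15 = 139/15; prior mean = 7/5 = 7/5. Difference = 139/15 − 7/5 = 118/15.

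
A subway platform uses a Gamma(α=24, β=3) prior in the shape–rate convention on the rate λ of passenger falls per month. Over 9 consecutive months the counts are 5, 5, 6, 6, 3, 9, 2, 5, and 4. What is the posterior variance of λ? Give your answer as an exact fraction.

23/48

Total count: 5 + 5 + 6 + 6 + 3 + 9 + 2 + 5 + 4 = 45.
Total exposure: 9 months.
Gamma(α, β) with Poisson data over total exposure Σt gives posterior Gamma(α+Σx, β+Σt) = Gamma(69, 12).
Posterior variance = α'/β'² = 69/144 = 23/48.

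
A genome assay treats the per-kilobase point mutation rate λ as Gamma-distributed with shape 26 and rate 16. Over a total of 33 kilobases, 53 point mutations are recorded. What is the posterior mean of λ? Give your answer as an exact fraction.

79/49

Total count 53 over total exposure 33 kilobases.
By Gamma–Poisson conjugacy, the posterior is Gamma(α + Σx, β + Σt) = Gamma(26 + 53, 16 + 33) = Gamma(79, 49).
Posterior mean = α'/β' = 79/49.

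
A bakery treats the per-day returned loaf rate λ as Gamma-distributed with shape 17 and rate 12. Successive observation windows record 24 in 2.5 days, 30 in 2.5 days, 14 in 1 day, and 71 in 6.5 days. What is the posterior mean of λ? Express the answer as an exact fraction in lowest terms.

312/49

Total count: 24 + 30 + 14 + 71 = 139.
Total exposure: 2.5 + 2.5 + 1 + 6.5 = 12.5 days.
Gamma(α, β) with Poisson data over total exposure Σt gives posterior Gamma(α+Σx, β+Σt) = Gamma(156, 49/2).
Posterior mean = α'/β' = 156/(49/2) = 312/49.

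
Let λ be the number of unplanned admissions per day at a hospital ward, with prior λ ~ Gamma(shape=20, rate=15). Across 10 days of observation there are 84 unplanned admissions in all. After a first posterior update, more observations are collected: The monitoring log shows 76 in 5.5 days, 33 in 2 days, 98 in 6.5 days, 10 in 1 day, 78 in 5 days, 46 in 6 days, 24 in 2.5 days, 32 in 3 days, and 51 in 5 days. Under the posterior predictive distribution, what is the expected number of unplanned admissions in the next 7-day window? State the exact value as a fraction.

2576/41

Total count 84 over total exposure 10 days.
After the first batch: Gamma(20 + 84, 15 + 10) = Gamma(104, 25).
Total count: 76 + 33 + 98 + 10 + 78 + 46 + 24 + 32 + 51 = 448.
Total exposure: 5.5 + 2 + 6.5 + 1 + 5 + 6 + 2.5 + 3 + 5 = 36.5 days.
After the second batch: Gamma(104 + 448, 25 + 36.5) = Gamma(552, 123/2).
Predictive mean over a 7-day window = T·E[λ|data] = 7·552/(123/2) = 2576/41.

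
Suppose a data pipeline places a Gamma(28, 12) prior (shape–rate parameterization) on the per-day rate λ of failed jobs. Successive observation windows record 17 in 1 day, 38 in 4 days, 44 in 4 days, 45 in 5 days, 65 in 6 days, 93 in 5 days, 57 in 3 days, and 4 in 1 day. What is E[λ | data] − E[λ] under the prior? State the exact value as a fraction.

Total count: 17 + 38 + 44 + 45 + 65 + 93 + 57 + 4 = 363.
Total exposure: 1 + 4 + 4 + 5 + 6 + 5 + 3 + 1 = 29 days.
Gamma(α, β) with Poisson data over total exposure Σt gives posterior Gamma(α+Σx, β+Σt) = Gamma(391, 41).
Posterior mean = 391/41 = 391/41; prior mean = 28/12 = 7/3. Difference = 391/41 − 7/3 = 886/123.

886/123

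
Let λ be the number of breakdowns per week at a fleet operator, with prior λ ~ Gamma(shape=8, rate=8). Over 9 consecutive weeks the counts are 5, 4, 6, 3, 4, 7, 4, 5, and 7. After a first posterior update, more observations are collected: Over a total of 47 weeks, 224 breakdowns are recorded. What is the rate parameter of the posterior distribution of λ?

Total count: 5 + 4 + 6 + 3 + 4 + 7 + 4 + 5 + 7 = 45.
Total exposure: 9 weeks.
After the first batch: Gamma(8 + 45, 8 + 9) = Gamma(53, 17).
Total count 224 over total exposure 47 weeks.
After the second batch: Gamma(53 + 224, 17 + 47) = Gamma(277, 64).

64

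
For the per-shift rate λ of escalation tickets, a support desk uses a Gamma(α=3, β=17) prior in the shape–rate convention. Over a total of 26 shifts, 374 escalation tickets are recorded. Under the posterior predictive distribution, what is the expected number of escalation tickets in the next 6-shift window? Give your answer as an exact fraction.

2262/43

Total count 374 over total exposure 26 shifts.
Conjugate update: add total count to the shape and total exposure to the rate, giving Gamma(377, 43).
Predictive mean over a 6-shift window = T·E[λ|data] = 6·377/43 = 2262/43.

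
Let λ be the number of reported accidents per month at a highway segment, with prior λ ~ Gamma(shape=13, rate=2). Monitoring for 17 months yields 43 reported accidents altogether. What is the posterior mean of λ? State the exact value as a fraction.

Total count 43 over total exposure 17 months.
The Gamma prior is conjugate for the Poisson rate, so λ | data ~ Gamma(13+43, 2+17) = Gamma(56, 19).
Posterior mean = α'/β' = 56/19.

56/19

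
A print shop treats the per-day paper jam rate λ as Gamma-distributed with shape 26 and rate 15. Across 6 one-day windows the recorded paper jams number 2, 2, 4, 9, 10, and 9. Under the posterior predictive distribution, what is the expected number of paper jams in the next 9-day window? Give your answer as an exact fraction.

Total count: 2 + 2 + 4 + 9 + 10 + 9 = 36.
Total exposure: 6 days.
Posterior: α' = 26 + 36 = 62, β' = 15 + 6 = 21.
Predictive mean over a 9-day window = T·E[λ|data] = 9·62/21 = 186/7.

186/7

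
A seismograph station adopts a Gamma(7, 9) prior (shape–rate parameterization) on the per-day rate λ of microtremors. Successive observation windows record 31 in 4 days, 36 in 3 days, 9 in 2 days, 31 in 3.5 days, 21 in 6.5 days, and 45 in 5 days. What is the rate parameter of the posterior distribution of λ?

Total count: 31 + 36 + 9 + 31 + 21 + 45 = 173.
Total exposure: 4 + 3 + 2 + 3.5 + 6.5 + 5 = 24 days.
Gamma(α, β) with Poisson data over total exposure Σt gives posterior Gamma(α+Σx, β+Σt) = Gamma(180, 33).

33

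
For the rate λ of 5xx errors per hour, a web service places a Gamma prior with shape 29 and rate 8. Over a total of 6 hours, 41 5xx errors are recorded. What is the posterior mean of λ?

5

Total count 41 over total exposure 6 hours.
Conjugate update: add total count to the shape and total exposure to the rate, giving Gamma(70, 14).
Posterior mean = α'/β' = 70/14 = 5.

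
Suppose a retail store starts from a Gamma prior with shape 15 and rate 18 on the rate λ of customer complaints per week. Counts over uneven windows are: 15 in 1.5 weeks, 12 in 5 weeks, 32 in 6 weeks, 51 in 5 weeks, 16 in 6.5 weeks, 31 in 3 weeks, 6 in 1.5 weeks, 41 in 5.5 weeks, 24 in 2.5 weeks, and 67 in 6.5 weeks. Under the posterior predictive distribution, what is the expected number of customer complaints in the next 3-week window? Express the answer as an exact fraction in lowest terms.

Total count: 15 + 12 + 32 + 51 + 16 + 31 + 6 + 41 + 24 + 67 = 295.
Total exposure: 1.5 + 5 + 6 + 5 + 6.5 + 3 + 1.5 + 5.5 + 2.5 + 6.5 = 43 weeks.
By Gamma–Poisson conjugacy, the posterior is Gamma(α + Σx, β + Σt) = Gamma(15 + 295, 18 + 43) = Gamma(310, 61).
Predictive mean over a 3-week window = T·E[λ|data] = 3·310/61 = 930/61.

930/61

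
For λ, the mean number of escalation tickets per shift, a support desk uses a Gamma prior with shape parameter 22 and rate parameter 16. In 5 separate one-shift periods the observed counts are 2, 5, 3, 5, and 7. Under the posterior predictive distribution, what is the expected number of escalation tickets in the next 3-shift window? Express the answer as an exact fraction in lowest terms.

44/7

Total count: 2 + 5 + 3 + 5 + 7 = 22.
Total exposure: 5 shifts.
Gamma(α, β) with Poisson data over total exposure Σt gives posterior Gamma(α+Σx, β+Σt) = Gamma(44, 21).
Predictive mean over a 3-shift window = T·E[λ|data] = 3·44/21 = 44/7.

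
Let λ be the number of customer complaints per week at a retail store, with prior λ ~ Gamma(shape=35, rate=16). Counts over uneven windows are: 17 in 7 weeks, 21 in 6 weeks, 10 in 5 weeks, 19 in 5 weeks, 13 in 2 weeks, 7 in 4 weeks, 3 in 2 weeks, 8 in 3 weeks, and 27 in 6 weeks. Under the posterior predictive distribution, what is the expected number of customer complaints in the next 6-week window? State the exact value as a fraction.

Total count: 17 + 21 + 10 + 19 + 13 + 7 + 3 + 8 + 27 = 125.
Total exposure: 7 + 6 + 5 + 5 + 2 + 4 + 2 + 3 + 6 = 40 weeks.
Posterior: α' = 35 + 125 = 160, β' = 16 + 40 = 56.
Predictive mean over a 6-week window = T·E[λ|data] = 6·160/56 = 120/7.

120/7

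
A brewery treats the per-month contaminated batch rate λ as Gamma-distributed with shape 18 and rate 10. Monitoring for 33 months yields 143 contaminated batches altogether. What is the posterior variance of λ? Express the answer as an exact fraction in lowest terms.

Total count 143 over total exposure 33 months.
The Gamma prior is conjugate for the Poisson rate, so λ | data ~ Gamma(18+143, 10+33) = Gamma(161, 43).
Posterior variance = α'/β'² = 161/1849.

161/1849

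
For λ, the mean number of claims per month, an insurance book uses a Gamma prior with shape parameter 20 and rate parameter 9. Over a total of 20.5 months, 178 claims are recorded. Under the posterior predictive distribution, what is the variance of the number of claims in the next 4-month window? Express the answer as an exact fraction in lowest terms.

Total count 178 over total exposure 20.5 months.
Posterior: α' = 20 + 178 = 198, β' = 9 + 20.5 = 59/2.
The posterior predictive for a window of length T is Negative Binomial with variance T·α'·(β'+T)/β'² = 4·198·(67/2)/(3481/4) = 106128/3481.

106128/3481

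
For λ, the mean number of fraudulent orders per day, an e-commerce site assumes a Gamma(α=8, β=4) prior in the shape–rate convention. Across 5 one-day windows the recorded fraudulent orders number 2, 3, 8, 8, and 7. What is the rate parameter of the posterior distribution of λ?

Total count: 2 + 3 + 8 + 8 + 7 = 28.
Total exposure: 5 days.
Conjugate update: add total count to the shape and total exposure to the rate, giving Gamma(36, 9).

9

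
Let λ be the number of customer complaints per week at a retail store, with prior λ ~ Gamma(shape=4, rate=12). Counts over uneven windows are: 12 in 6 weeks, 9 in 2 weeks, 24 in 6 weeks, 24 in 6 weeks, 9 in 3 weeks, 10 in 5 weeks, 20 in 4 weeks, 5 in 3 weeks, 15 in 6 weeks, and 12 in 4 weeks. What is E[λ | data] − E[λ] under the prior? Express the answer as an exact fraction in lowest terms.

125/57

Total count: 12 + 9 + 24 + 24 + 9 + 10 + 20 + 5 + 15 + 12 = 140.
Total exposure: 6 + 2 + 6 + 6 + 3 + 5 + 4 + 3 + 6 + 4 = 45 weeks.
By Gamma–Poisson conjugacy, the posterior is Gamma(α + Σx, β + Σt) = Gamma(4 + 140, 12 + 45) = Gamma(144, 57).
Posterior mean = 144/57 = 48/19; prior mean = 4/12 = 1/3. Difference = 48/19 − 1/3 = 125/57.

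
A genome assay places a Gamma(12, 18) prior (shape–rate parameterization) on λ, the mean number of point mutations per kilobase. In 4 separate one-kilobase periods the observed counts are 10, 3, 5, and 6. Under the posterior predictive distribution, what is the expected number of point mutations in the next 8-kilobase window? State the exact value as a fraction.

Total count: 10 + 3 + 5 + 6 = 24.
Total exposure: 4 kilobases.
Gamma(α, β) with Poisson data over total exposure Σt gives posterior Gamma(α+Σx, β+Σt) = Gamma(36, 22).
Predictive mean over an 8-kilobase window = T·E[λ|data] = 8·36/22 = 144/11.

144/11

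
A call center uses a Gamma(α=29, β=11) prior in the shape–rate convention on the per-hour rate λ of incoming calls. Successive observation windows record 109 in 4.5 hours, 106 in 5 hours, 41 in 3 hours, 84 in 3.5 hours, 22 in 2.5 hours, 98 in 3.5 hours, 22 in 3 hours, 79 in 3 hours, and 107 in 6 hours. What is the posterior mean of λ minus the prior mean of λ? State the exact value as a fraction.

Total count: 109 + 106 + 41 + 84 + 22 + 98 + 22 + 79 + 107 = 668.
Total exposure: 4.5 + 5 + 3 + 3.5 + 2.5 + 3.5 + 3 + 3 + 6 = 34 hours.
Posterior: α' = 29 + 668 = 697, β' = 11 + 34 = 45.
Posterior mean = 697/45 = 697/45; prior mean = 29/11 = 29/11. Difference = 697/45 − 29/11 = 6362/495.

6362/495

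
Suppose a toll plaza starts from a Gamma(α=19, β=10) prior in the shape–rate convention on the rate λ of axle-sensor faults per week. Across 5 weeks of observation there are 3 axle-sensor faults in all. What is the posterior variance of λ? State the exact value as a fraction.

22/225

Total count 3 over total exposure 5 weeks.
Gamma(α, β) with Poisson data over total exposure Σt gives posterior Gamma(α+Σx, β+Σt) = Gamma(22, 15).
Posterior variance = α'/β'² = 22/225.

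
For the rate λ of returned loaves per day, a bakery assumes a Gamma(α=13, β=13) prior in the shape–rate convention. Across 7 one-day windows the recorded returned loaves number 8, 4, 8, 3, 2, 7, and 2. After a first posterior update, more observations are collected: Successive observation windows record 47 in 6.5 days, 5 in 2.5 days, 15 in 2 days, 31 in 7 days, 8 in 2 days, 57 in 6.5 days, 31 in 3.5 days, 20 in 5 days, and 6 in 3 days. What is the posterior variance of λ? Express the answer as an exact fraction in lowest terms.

267/3364

Total count: 8 + 4 + 8 + 3 + 2 + 7 + 2 = 34.
Total exposure: 7 days.
After the first batch: Gamma(13 + 34, 13 + 7) = Gamma(47, 20).
Total count: 47 + 5 + 15 + 31 + 8 + 57 + 31 + 20 + 6 = 220.
Total exposure: 6.5 + 2.5 + 2 + 7 + 2 + 6.5 + 3.5 + 5 + 3 = 38 days.
After the second batch: Gamma(47 + 220, 20 + 38) = Gamma(267, 58).
Posterior variance = α'/β'² = 267/3364.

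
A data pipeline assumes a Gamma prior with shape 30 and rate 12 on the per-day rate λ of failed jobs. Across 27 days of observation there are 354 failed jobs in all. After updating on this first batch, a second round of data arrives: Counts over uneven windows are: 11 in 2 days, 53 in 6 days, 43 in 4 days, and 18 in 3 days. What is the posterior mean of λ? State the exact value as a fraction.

509/54

Total count 354 over total exposure 27 days.
After the first batch: Gamma(30 + 354, 12 + 27) = Gamma(384, 39).
Total count: 11 + 53 + 43 + 18 = 125.
Total exposure: 2 + 6 + 4 + 3 = 15 days.
After the second batch: Gamma(384 + 125, 39 + 15) = Gamma(509, 54).
Posterior mean = α'/β' = 509/54.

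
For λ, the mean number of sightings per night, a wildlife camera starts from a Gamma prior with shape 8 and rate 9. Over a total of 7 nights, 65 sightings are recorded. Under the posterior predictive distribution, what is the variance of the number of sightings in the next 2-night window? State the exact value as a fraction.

657/64

Total count 65 over total exposure 7 nights.
Posterior: α' = 8 + 65 = 73, β' = 9 + 7 = 16.
The posterior predictive for a window of length T is Negative Binomial with variance T·α'·(β'+T)/β'² = 2·73·18/256 = 657/64.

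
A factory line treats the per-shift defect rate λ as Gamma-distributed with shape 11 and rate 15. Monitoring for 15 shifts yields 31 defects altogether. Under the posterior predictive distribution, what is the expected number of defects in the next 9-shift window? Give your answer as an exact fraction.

63/5

Total count 31 over total exposure 15 shifts.
Conjugate update: add total count to the shape and total exposure to the rate, giving Gamma(42, 30).
Predictive mean over a 9-shift window = T·E[λ|data] = 9·42/30 = 63/5.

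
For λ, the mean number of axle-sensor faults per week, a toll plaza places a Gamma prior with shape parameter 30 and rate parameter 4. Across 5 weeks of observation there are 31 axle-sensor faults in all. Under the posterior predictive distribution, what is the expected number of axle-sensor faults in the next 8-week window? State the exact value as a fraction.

488/9

Total count 31 over total exposure 5 weeks.
Posterior: α' = 30 + 31 = 61, β' = 4 + 5 = 9.
Predictive mean over an 8-week window = T·E[λ|data] = 8·61/9 = 488/9.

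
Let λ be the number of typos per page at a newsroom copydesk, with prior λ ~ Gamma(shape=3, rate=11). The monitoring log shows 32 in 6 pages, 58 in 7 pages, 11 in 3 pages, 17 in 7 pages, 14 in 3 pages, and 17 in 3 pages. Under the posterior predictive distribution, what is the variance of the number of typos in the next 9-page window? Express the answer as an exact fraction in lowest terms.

8379/200

Total count: 32 + 58 + 11 + 17 + 14 + 17 = 149.
Total exposure: 6 + 7 + 3 + 7 + 3 + 3 = 29 pages.
Posterior: α' = 3 + 149 = 152, β' = 11 + 29 = 40.
The posterior predictive for a window of length T is Negative Binomial with variance T·α'·(β'+T)/β'² = 9·152·49/1600 = 8379/200.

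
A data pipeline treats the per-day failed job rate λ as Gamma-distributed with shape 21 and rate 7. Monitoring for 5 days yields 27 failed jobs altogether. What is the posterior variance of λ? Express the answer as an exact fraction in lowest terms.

Total count 27 over total exposure 5 days.
Conjugate update: add total count to the shape and total exposure to the rate, giving Gamma(48, 12).
Posterior variance = α'/β'² = 48/144 = 1/3.

1/3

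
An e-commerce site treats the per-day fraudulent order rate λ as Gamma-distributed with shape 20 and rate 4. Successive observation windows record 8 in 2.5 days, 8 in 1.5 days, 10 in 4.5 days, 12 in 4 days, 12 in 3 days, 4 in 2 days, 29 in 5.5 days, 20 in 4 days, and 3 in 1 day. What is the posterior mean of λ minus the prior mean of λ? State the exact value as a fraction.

Total count: 8 + 8 + 10 + 12 + 12 + 4 + 29 + 20 + 3 = 106.
Total exposure: 2.5 + 1.5 + 4.5 + 4 + 3 + 2 + 5.5 + 4 + 1 = 28 days.
Conjugate update: add total count to the shape and total exposure to the rate, giving Gamma(126, 32).
Posterior mean = 126/32 = 63/16; prior mean = 20/4 = 5. Difference = 63/16 − 5 = -17/16.

-17/16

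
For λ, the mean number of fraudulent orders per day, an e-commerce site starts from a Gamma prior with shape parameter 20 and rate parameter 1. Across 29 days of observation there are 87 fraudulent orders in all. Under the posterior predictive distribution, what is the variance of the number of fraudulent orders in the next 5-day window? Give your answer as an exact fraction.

Total count 87 over total exposure 29 days.
Posterior: α' = 20 + 87 = 107, β' = 1 + 29 = 30.
The posterior predictive for a window of length T is Negative Binomial with variance T·α'·(β'+T)/β'² = 5·107·35/900 = 749/36.

749/36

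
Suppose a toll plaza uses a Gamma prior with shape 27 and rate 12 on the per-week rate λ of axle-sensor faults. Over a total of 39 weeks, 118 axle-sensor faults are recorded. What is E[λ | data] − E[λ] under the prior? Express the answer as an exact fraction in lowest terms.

121/204

Total count 118 over total exposure 39 weeks.
Gamma(α, β) with Poisson data over total exposure Σt gives posterior Gamma(α+Σx, β+Σt) = Gamma(145, 51).
Posterior mean = 145/51 = 145/51; prior mean = 27/12 = 9/4. Difference = 145/51 − 9/4 = 121/204.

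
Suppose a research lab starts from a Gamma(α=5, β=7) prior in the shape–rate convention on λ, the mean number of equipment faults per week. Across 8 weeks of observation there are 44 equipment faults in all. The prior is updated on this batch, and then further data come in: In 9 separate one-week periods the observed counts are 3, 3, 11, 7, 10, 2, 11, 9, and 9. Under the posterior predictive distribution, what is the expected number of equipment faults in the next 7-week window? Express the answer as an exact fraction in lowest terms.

133/4

Total count 44 over total exposure 8 weeks.
After the first batch: Gamma(5 + 44, 7 + 8) = Gamma(49, 15).
Total count: 3 + 3 + 11 + 7 + 10 + 2 + 11 + 9 + 9 = 65.
Total exposure: 9 weeks.
After the second batch: Gamma(49 + 65, 15 + 9) = Gamma(114, 24).
Predictive mean over a 7-week window = T·E[λ|data] = 7·114/24 = 133/4.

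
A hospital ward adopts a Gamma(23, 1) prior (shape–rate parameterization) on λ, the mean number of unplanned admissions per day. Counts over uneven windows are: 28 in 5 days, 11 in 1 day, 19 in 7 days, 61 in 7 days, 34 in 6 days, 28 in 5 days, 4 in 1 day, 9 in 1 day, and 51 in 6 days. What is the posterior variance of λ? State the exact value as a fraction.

Total count: 28 + 11 + 19 + 61 + 34 + 28 + 4 + 9 + 51 = 245.
Total exposure: 5 + 1 + 7 + 7 + 6 + 5 + 1 + 1 + 6 = 39 days.
By Gamma–Poisson conjugacy, the posterior is Gamma(α + Σx, β + Σt) = Gamma(23 + 245, 1 + 39) = Gamma(268, 40).
Posterior variance = α'/β'² = 268/1600 = 67/400.

67/400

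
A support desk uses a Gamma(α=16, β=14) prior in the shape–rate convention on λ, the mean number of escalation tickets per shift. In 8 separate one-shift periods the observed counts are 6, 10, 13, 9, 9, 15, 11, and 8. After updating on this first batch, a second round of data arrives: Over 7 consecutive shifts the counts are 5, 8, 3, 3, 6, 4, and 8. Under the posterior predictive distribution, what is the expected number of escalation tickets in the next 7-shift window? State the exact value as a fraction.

Total count: 6 + 10 + 13 + 9 + 9 + 15 + 11 + 8 = 81.
Total exposure: 8 shifts.
After the first batch: Gamma(16 + 81, 14 + 8) = Gamma(97, 22).
Total count: 5 + 8 + 3 + 3 + 6 + 4 + 8 = 37.
Total exposure: 7 shifts.
After the second batch: Gamma(97 + 37, 22 + 7) = Gamma(134, 29).
Predictive mean over a 7-shift window = T·E[λ|data] = 7·134/29 = 938/29.

938/29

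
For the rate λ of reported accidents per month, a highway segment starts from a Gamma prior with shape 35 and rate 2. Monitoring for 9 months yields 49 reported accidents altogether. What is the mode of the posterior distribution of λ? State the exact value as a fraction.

Total count 49 over total exposure 9 months.
Conjugate update: add total count to the shape and total exposure to the rate, giving Gamma(84, 11).
Posterior mode = (α'−1)/β' = 83/11.

83/11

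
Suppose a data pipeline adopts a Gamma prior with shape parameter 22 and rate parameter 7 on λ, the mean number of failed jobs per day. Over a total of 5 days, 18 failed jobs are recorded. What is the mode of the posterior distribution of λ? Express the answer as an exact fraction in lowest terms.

13/4

Total count 18 over total exposure 5 days.
The Gamma prior is conjugate for the Poisson rate, so λ | data ~ Gamma(22+18, 7+5) = Gamma(40, 12).
Posterior mode = (α'−1)/β' = 39/12 = 13/4.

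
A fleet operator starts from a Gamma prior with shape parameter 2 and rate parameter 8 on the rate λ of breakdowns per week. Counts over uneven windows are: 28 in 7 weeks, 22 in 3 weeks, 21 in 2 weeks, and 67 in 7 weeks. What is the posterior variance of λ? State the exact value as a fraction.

Total count: 28 + 22 + 21 + 67 = 138.
Total exposure: 7 + 3 + 2 + 7 = 19 weeks.
Posterior: α' = 2 + 138 = 140, β' = 8 + 19 = 27.
Posterior variance = α'/β'² = 140/729.

140/729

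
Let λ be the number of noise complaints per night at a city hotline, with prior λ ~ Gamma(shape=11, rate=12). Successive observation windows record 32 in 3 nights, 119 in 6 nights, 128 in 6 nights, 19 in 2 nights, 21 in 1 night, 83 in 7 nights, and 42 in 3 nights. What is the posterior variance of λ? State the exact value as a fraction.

Total count: 32 + 119 + 128 + 19 + 21 + 83 + 42 = 444.
Total exposure: 3 + 6 + 6 + 2 + 1 + 7 + 3 = 28 nights.
By Gamma–Poisson conjugacy, the posterior is Gamma(α + Σx, β + Σt) = Gamma(11 + 444, 12 + 28) = Gamma(455, 40).
Posterior variance = α'/β'² = 455/1600 = 91/320.

91/320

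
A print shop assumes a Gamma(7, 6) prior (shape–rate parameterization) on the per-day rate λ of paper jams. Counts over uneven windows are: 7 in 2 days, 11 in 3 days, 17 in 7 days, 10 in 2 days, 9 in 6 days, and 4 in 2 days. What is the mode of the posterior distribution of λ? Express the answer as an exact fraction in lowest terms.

Total count: 7 + 11 + 17 + 10 + 9 + 4 = 58.
Total exposure: 2 + 3 + 7 + 2 + 6 + 2 = 22 days.
The Gamma prior is conjugate for the Poisson rate, so λ | data ~ Gamma(7+58, 6+22) = Gamma(65, 28).
Posterior mode = (α'−1)/β' = 64/28 = 16/7.

16/7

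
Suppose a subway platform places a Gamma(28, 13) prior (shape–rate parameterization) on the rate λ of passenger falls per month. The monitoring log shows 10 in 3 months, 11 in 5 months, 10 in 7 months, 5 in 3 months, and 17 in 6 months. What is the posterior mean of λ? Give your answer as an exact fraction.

81/37

Total count: 10 + 11 + 10 + 5 + 17 = 53.
Total exposure: 3 + 5 + 7 + 3 + 6 = 24 months.
Gamma(α, β) with Poisson data over total exposure Σt gives posterior Gamma(α+Σx, β+Σt) = Gamma(81, 37).
Posterior mean = α'/β' = 81/37.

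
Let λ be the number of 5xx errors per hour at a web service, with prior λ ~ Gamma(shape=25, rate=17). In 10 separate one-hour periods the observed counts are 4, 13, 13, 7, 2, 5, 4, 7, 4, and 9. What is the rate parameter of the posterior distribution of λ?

27

Total count: 4 + 13 + 13 + 7 + 2 + 5 + 4 + 7 + 4 + 9 = 68.
Total exposure: 10 hours.
By Gamma–Poisson conjugacy, the posterior is Gamma(α + Σx, β + Σt) = Gamma(25 + 68, 17 + 10) = Gamma(93, 27).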